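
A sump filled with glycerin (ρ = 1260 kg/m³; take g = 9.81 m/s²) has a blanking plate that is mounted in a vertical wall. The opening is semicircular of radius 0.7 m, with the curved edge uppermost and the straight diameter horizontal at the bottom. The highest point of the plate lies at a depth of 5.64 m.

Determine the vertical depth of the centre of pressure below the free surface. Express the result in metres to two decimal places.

γ = ρg = 1260 × 9.81 / 1000 = 12.3606 kN/m³.
The centroid lies 4r/(3π) = 0.297089 m above the diameter, so r − 4r/(3π) = 0.7 − 0.297089 = 0.402911 m below the topmost point, so the centroid depth is h_c = 5.64 + 0.402911 = 6.04291 m.
A = πr²/2 = π × 0.7²/2 = 0.76969 m².
Resultant F = γ·h_c·A = 12.3606 × 6.04291 × 0.76969 = 57.4912 kN.
I_c = (π/8 − 8/(9π))·r⁴ = 0.109757 × 0.7⁴ = 0.0263527 m⁴.
Centre of pressure: y_p = y_c + I_c/(y_c·A) = 6.04291 + 0.0263527/(6.04291 × 0.76969) = 6.04291 + 0.00566582 = 6.04858 m along the plane.

h_p = 6.05 m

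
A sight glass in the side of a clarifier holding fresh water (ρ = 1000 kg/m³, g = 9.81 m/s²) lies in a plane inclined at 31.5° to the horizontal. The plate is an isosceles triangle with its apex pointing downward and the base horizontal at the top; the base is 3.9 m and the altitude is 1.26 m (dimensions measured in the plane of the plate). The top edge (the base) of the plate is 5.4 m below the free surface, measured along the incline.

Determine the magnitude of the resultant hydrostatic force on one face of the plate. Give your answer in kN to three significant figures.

γ = ρg = 1000 × 9.81 = 9810 N/m³ = 9.81 kN/m³.
Let θ = 31.5° be the plate's angle to the horizontal; measure y along the incline from where the plane meets the free surface. Vertical depth h = y·sinθ with sinθ = 0.522499.
With the apex down, the centroid sits h/3 = 1.26/3 = 0.42 m below the base (the top edge), so y_c = 5.4 + 0.42 = 5.82 m and h_c = 5.82 × 0.522499 = 3.04094 m.
A = ½ × 3.9 × 1.26 = 2.457 m².
Resultant F = γ·h_c·A = 9.81 × 3.04094 × 2.457 = 73.2963 kN.

F ≈ 73.3 kN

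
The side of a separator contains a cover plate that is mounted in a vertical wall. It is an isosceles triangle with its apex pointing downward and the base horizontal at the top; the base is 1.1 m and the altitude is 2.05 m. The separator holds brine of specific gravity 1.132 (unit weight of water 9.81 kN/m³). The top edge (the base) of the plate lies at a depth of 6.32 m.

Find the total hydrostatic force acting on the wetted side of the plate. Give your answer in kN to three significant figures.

F ≈ 87.7 kN

γ = 1.132 × 9.81 = 11.10492 kN/m³.
With the apex down, the centroid sits h/3 = 2.05/3 = 0.683333 m below the base (the top edge), so the centroid depth is h_c = 6.32 + 0.683333 = 7.00333 m.
A = ½ × 1.1 × 2.05 = 1.1275 m².
Resultant F = γ·h_c·A = 11.10492 × 7.00333 × 1.1275 = 87.6873 kN.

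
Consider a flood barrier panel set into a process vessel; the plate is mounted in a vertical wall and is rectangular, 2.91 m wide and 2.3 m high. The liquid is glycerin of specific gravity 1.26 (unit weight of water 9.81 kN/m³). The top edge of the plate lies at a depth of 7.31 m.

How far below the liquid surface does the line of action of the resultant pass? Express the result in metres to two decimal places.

h_p = 8.51 m

γ = 1.26 × 9.81 = 12.3606 kN/m³.
The centroid lies 2.3/2 = 1.15 m below the top edge, so the centroid depth is h_c = 7.31 + 1.15 = 8.46 m.
A = 2.91 × 2.3 = 6.693 m².
Resultant F = γ·h_c·A = 12.3606 × 8.46 × 6.693 = 699.892 kN.
I_c = b·h³/12 = 2.91 × 2.3³/12 = 2.9505 m⁴.
Centre of pressure: y_p = y_c + I_c/(y_c·A) = 8.46 + 2.9505/(8.46 × 6.693) = 8.46 + 0.052108 = 8.51211 m along the plane.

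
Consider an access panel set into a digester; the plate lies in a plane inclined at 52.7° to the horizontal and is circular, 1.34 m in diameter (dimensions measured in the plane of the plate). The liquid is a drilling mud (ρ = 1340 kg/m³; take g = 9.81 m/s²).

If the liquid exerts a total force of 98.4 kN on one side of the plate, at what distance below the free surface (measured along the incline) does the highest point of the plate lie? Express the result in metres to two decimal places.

y_top ≈ 6.00 m

γ = ρg = 1340 × 9.81 / 1000 = 13.1454 kN/m³.
A = π(0.67)² = 1.41026 m².
From F = γ·h_c·A, the centroid depth is h_c = 98.4/(13.1454 × 1.41026) = 5.30789 m.
Let θ = 52.7° be the plate's angle to the horizontal; measure y along the incline from where the plane meets the free surface. Vertical depth h = y·sinθ with sinθ = 0.795473.
Along the incline, y_c = h_c/sinθ = 5.30789/0.795473 = 6.67262 m.
The centroid is at the centre, 0.67 m below the top of the plate, so the highest point sits at y_top = 6.67262 − 0.67 = 6.00262 m along the incline.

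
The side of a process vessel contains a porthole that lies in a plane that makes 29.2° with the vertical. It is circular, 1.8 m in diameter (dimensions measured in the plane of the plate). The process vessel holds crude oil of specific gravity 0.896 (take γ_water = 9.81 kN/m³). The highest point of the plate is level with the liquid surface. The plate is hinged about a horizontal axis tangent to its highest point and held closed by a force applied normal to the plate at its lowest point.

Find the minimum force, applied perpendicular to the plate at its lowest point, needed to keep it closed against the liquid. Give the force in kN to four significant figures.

P ≈ 10.98 kN

γ = 0.896 × 9.81 = 8.78976 kN/m³.
The plate makes 29.2° with the vertical, i.e. θ = 90° − 29.2° = 60.8° to the horizontal. Measuring y along the incline from the free-surface line, vertical depth h = y·sinθ with sinθ = 0.872922.
The centroid is at the centre, 0.9 m below the top of the plate, so y_c = 0.9 m and h_c = 0.9 × 0.872922 = 0.78563 m.
A = π(0.9)² = 2.54469 m².
Resultant F = γ·h_c·A = 8.78976 × 0.78563 × 2.54469 = 17.5724 kN.
I_c = πr⁴/4 = π × 0.9⁴/4 = 0.5153 m⁴.
Centre of pressure: y_p = y_c + I_c/(y_c·A) = 0.9 + 0.5153/(0.9 × 2.54469) = 0.9 + 0.225 = 1.125 m along the plane.
The resultant acts 0.9 + 0.225 = 1.125 m (along the plate) below the hinge at the top edge, so the moment about the hinge is M = F × 1.125 = 17.5724 × 1.125 = 19.7689 kN·m.
A normal force at the bottom, 1.8 m from the hinge, must supply this moment: P = 19.7689/1.8 = 10.9827 kN.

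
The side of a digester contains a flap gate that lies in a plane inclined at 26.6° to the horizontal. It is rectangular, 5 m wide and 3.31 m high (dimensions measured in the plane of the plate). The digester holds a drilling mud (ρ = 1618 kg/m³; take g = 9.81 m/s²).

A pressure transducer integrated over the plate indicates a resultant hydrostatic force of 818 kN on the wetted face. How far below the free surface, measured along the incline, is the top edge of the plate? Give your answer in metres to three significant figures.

y_top ≈ 5.30 m

γ = ρg = 1618 × 9.81 / 1000 = 15.87258 kN/m³.
A = 5 × 3.31 = 16.55 m².
From F = γ·h_c·A, the centroid depth is h_c = 818/(15.87258 × 16.55) = 3.11392 m.
Let θ = 26.6° be the plate's angle to the horizontal; measure y along the incline from where the plane meets the free surface. Vertical depth h = y·sinθ with sinθ = 0.447759.
Along the incline, y_c = h_c/sinθ = 3.11392/0.447759 = 6.95446 m.
The centroid lies 3.31/2 = 1.655 m below the top edge, so the top edge sits at y_top = 6.95446 − 1.655 = 5.29946 m along the incline.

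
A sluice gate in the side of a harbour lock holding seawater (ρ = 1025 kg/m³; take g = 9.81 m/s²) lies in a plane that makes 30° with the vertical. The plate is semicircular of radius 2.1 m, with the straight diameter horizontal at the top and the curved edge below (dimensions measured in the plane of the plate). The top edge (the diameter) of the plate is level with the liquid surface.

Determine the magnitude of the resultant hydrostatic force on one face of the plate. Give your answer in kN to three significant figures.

F ≈ 53.8 kN

γ = ρg = 1025 × 9.81 / 1000 = 10.05525 kN/m³.
The plate makes 30° with the vertical, i.e. θ = 90° − 30° = 60° to the horizontal. Measuring y along the incline from the free-surface line, vertical depth h = y·sinθ with sinθ = 0.866025.
The centroid of a semicircle lies 4r/(3π) = 0.891268 m from the diameter, here below the top edge, so y_c = 0.891268 m and h_c = 0.891268 × 0.866025 = 0.77186 m.
A = πr²/2 = π × 2.1²/2 = 6.92721 m².
Resultant F = γ·h_c·A = 10.05525 × 0.77186 × 6.92721 = 53.7638 kN.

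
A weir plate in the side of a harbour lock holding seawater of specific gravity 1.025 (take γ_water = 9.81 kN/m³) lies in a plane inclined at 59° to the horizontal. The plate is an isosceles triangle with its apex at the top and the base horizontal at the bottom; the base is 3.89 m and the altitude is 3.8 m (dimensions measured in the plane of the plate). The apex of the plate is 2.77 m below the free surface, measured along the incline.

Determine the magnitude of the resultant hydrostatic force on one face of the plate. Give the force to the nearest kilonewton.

γ = 1.025 × 9.81 = 10.05525 kN/m³.
Let θ = 59° be the plate's angle to the horizontal; measure y along the incline from where the plane meets the free surface. Vertical depth h = y·sinθ with sinθ = 0.857167.
With the apex up, the centroid sits 2h/3 = 2 × 3.8/3 = 2.53333 m below the apex, so y_c = 2.77 + 2.53333 = 5.30333 m and h_c = 5.30333 × 0.857167 = 4.54584 m.
A = ½ × 3.89 × 3.8 = 7.391 m².
Resultant F = γ·h_c·A = 10.05525 × 4.54584 × 7.391 = 337.839 kN.

F ≈ 338 kN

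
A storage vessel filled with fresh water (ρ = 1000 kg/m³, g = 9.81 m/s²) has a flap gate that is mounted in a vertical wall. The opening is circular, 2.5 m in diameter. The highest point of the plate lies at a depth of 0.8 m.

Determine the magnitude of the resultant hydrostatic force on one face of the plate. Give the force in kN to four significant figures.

F ≈ 98.72 kN

γ = ρg = 1000 × 9.81 = 9810 N/m³ = 9.81 kN/m³.
The centroid is at the centre, 1.25 m below the top of the plate, so the centroid depth is h_c = 0.8 + 1.25 = 2.05 m.
A = π(1.25)² = 4.90874 m².
Resultant F = γ·h_c·A = 9.81 × 2.05 × 4.90874 = 98.7172 kN.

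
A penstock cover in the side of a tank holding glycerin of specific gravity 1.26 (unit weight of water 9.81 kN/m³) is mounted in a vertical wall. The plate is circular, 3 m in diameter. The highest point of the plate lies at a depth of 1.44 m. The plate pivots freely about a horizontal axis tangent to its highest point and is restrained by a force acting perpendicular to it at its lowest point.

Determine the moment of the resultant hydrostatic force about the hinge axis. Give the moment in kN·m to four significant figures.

M ≈ 434.5 kN·m

γ = 1.26 × 9.81 = 12.3606 kN/m³.
The centroid is at the centre, 1.5 m below the top of the plate, so the centroid depth is h_c = 1.44 + 1.5 = 2.94 m.
A = π(1.5)² = 7.06858 m².
Resultant F = γ·h_c·A = 12.3606 × 2.94 × 7.06858 = 256.873 kN.
I_c = πr⁴/4 = π × 1.5⁴/4 = 3.97608 m⁴.
Centre of pressure: y_p = y_c + I_c/(y_c·A) = 2.94 + 3.97608/(2.94 × 7.06858) = 2.94 + 0.191327 = 3.13133 m along the plane.
The resultant acts 1.5 + 0.191327 = 1.69133 m (along the plate) below the hinge at the top edge, so the moment about the hinge is M = F × 1.69133 = 256.873 × 1.69133 = 434.457 kN·m.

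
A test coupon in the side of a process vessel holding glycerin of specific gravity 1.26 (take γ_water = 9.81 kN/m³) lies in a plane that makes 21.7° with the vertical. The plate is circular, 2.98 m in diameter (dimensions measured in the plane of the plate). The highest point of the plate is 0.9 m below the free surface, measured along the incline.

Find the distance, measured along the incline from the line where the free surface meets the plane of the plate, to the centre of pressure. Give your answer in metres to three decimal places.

γ = 1.26 × 9.81 = 12.3606 kN/m³.
The plate makes 21.7° with the vertical, i.e. θ = 90° − 21.7° = 68.3° to the horizontal. Measuring y along the incline from the free-surface line, vertical depth h = y·sinθ with sinθ = 0.929133.
The centroid is at the centre, 1.49 m below the top of the plate, so y_c = 0.9 + 1.49 = 2.39 m and h_c = 2.39 × 0.929133 = 2.22063 m.
A = π(1.49)² = 6.97465 m².
Resultant F = γ·h_c·A = 12.3606 × 2.22063 × 6.97465 = 191.442 kN.
I_c = πr⁴/4 = π × 1.49⁴/4 = 3.87111 m⁴.
Centre of pressure: y_p = y_c + I_c/(y_c·A) = 2.39 + 3.87111/(2.39 × 6.97465) = 2.39 + 0.232228 = 2.62223 m along the plane.

y_p = 2.622 m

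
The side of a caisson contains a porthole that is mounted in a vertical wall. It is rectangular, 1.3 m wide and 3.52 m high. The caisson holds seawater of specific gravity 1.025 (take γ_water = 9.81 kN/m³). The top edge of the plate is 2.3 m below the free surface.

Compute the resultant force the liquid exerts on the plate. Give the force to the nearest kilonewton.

γ = 1.025 × 9.81 = 10.05525 kN/m³.
The centroid lies 3.52/2 = 1.76 m below the top edge, so the centroid depth is h_c = 2.3 + 1.76 = 4.06 m.
A = 1.3 × 3.52 = 4.576 m².
Resultant F = γ·h_c·A = 10.05525 × 4.06 × 4.576 = 186.812 kN.

F ≈ 187 kN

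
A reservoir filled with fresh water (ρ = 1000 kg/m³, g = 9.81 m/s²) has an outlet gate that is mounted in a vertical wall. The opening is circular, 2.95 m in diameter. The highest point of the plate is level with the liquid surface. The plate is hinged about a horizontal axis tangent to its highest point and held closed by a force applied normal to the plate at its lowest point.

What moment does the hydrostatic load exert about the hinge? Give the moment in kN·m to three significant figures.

M ≈ 182 kN·m

γ = ρg = 1000 × 9.81 = 9810 N/m³ = 9.81 kN/m³.
The centroid is at the centre, 1.475 m below the top of the plate, so the centroid depth is h_c = 1.475 m.
A = π(1.475)² = 6.83493 m².
Resultant F = γ·h_c·A = 9.81 × 1.475 × 6.83493 = 98.8997 kN.
I_c = πr⁴/4 = π × 1.475⁴/4 = 3.71756 m⁴.
Centre of pressure: y_p = y_c + I_c/(y_c·A) = 1.475 + 3.71756/(1.475 × 6.83493) = 1.475 + 0.36875 = 1.84375 m along the plane.
The resultant acts 1.475 + 0.36875 = 1.84375 m (along the plate) below the hinge at the top edge, so the moment about the hinge is M = F × 1.84375 = 98.8997 × 1.84375 = 182.346 kN·m.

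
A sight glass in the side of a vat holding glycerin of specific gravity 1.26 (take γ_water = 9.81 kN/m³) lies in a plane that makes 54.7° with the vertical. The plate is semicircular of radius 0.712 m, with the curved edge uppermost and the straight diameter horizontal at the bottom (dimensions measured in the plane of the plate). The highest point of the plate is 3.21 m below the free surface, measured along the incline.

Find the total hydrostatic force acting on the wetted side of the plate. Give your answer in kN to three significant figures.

F ≈ 20.6 kN

γ = 1.26 × 9.81 = 12.3606 kN/m³.
The plate makes 54.7° with the vertical, i.e. θ = 90° − 54.7° = 35.3° to the horizontal. Measuring y along the incline from the free-surface line, vertical depth h = y·sinθ with sinθ = 0.577858.
The centroid lies 4r/(3π) = 0.302182 m above the diameter, so r − 4r/(3π) = 0.712 − 0.302182 = 0.409818 m below the topmost point, so y_c = 3.21 + 0.409818 = 3.61982 m and h_c = 3.61982 × 0.577858 = 2.09174 m.
A = πr²/2 = π × 0.712²/2 = 0.796306 m².
Resultant F = γ·h_c·A = 12.3606 × 2.09174 × 0.796306 = 20.5886 kN.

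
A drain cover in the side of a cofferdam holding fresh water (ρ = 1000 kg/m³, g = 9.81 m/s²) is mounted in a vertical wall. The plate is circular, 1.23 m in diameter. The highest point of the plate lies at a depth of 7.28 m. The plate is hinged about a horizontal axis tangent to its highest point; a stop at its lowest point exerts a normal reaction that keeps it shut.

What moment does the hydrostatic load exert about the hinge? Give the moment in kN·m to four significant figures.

M ≈ 57.70 kN·m

γ = ρg = 1000 × 9.81 = 9810 N/m³ = 9.81 kN/m³.
The centroid is at the centre, 0.615 m below the top of the plate, so the centroid depth is h_c = 7.28 + 0.615 = 7.895 m.
A = π(0.615)² = 1.18823 m².
Resultant F = γ·h_c·A = 9.81 × 7.895 × 1.18823 = 92.0284 kN.
I_c = πr⁴/4 = π × 0.615⁴/4 = 0.112354 m⁴.
Centre of pressure: y_p = y_c + I_c/(y_c·A) = 7.895 + 0.112354/(7.895 × 1.18823) = 7.895 + 0.0119767 = 7.90698 m along the plane.
The resultant acts 0.615 + 0.0119767 = 0.626977 m (along the plate) below the hinge at the top edge, so the moment about the hinge is M = F × 0.626977 = 92.0284 × 0.626977 = 57.6997 kN·m.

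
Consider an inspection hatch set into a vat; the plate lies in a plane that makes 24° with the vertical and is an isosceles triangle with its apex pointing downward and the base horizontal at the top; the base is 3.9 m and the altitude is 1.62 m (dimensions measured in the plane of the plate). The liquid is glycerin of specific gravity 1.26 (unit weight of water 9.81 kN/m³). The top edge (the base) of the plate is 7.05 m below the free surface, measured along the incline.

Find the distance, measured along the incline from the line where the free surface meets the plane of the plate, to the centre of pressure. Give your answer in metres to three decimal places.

y_p = 7.609 m

γ = 1.26 × 9.81 = 12.3606 kN/m³.
The plate makes 24° with the vertical, i.e. θ = 90° − 24° = 66° to the horizontal. Measuring y along the incline from the free-surface line, vertical depth h = y·sinθ with sinθ = 0.913545.
With the apex down, the centroid sits h/3 = 1.62/3 = 0.54 m below the base (the top edge), so y_c = 7.05 + 0.54 = 7.59 m and h_c = 7.59 × 0.913545 = 6.93381 m.
A = ½ × 3.9 × 1.62 = 3.159 m².
Resultant F = γ·h_c·A = 12.3606 × 6.93381 × 3.159 = 270.745 kN.
I_c = b·h³/36 = 3.9 × 1.62³/36 = 0.460582 m⁴.
Centre of pressure: y_p = y_c + I_c/(y_c·A) = 7.59 + 0.460582/(7.59 × 3.159) = 7.59 + 0.0192095 = 7.60921 m along the plane.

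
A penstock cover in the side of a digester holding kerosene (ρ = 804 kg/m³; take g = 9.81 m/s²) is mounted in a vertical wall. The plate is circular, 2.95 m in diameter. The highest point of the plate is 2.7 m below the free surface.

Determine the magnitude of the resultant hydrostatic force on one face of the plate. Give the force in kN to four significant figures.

F ≈ 225.1 kN

γ = ρg = 804 × 9.81 / 1000 = 7.88724 kN/m³.
The centroid is at the centre, 1.475 m below the top of the plate, so the centroid depth is h_c = 2.7 + 1.475 = 4.175 m.
A = π(1.475)² = 6.83493 m².
Resultant F = γ·h_c·A = 7.88724 × 4.175 × 6.83493 = 225.069 kN.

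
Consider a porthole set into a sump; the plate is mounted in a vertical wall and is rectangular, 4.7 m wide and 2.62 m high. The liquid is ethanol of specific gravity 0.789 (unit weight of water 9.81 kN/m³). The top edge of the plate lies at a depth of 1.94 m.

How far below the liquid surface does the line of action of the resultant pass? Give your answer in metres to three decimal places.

h_p = 3.426 m

γ = 0.789 × 9.81 = 7.74009 kN/m³.
The centroid lies 2.62/2 = 1.31 m below the top edge, so the centroid depth is h_c = 1.94 + 1.31 = 3.25 m.
A = 4.7 × 2.62 = 12.314 m².
Resultant F = γ·h_c·A = 7.74009 × 3.25 × 12.314 = 309.762 kN.
I_c = b·h³/12 = 4.7 × 2.62³/12 = 7.04402 m⁴.
Centre of pressure: y_p = y_c + I_c/(y_c·A) = 3.25 + 7.04402/(3.25 × 12.314) = 3.25 + 0.17601 = 3.42601 m along the plane.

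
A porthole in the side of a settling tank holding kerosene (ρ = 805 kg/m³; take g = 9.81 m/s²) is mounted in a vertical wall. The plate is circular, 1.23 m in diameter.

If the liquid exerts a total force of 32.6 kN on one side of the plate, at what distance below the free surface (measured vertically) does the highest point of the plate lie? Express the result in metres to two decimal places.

γ = ρg = 805 × 9.81 / 1000 = 7.89705 kN/m³.
A = π(0.615)² = 1.18823 m².
From F = γ·h_c·A, the centroid depth is h_c = 32.6/(7.89705 × 1.18823) = 3.47418 m.
The centroid is at the centre, 0.615 m below the top of the plate, so the highest point sits at h_top = 3.47418 − 0.615 = 2.85918 m below the surface.

d_top ≈ 2.86 m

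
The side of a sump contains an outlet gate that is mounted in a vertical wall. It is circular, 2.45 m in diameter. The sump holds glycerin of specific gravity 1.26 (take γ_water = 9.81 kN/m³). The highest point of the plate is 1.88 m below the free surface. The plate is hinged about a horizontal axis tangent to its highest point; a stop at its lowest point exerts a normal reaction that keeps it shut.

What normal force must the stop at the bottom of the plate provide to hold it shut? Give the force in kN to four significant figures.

P ≈ 99.39 kN

γ = 1.26 × 9.81 = 12.3606 kN/m³.
The centroid is at the centre, 1.225 m below the top of the plate, so the centroid depth is h_c = 1.88 + 1.225 = 3.105 m.
A = π(1.225)² = 4.71435 m².
Resultant F = γ·h_c·A = 12.3606 × 3.105 × 4.71435 = 180.935 kN.
I_c = πr⁴/4 = π × 1.225⁴/4 = 1.76862 m⁴.
Centre of pressure: y_p = y_c + I_c/(y_c·A) = 3.105 + 1.76862/(3.105 × 4.71435) = 3.105 + 0.120823 = 3.22582 m along the plane.
The resultant acts 1.225 + 0.120823 = 1.34582 m (along the plate) below the hinge at the top edge, so the moment about the hinge is M = F × 1.34582 = 180.935 × 1.34582 = 243.506 kN·m.
A normal force at the bottom, 2.45 m from the hinge, must supply this moment: P = 243.506/2.45 = 99.3902 kN.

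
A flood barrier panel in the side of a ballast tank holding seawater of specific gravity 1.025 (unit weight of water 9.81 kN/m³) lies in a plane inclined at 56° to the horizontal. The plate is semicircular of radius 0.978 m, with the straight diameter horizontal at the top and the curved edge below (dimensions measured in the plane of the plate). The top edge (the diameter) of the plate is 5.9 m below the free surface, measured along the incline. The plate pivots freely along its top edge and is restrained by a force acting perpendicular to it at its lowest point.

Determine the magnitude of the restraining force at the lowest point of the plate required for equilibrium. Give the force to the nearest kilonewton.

P ≈ 34 kN

γ = 1.025 × 9.81 = 10.05525 kN/m³.
Let θ = 56° be the plate's angle to the horizontal; measure y along the incline from where the plane meets the free surface. Vertical depth h = y·sinθ with sinθ = 0.829038.
The centroid of a semicircle lies 4r/(3π) = 0.415076 m from the diameter, here below the top edge, so y_c = 5.9 + 0.415076 = 6.31508 m and h_c = 6.31508 × 0.829038 = 5.23544 m.
A = πr²/2 = π × 0.978²/2 = 1.50244 m².
Resultant F = γ·h_c·A = 10.05525 × 5.23544 × 1.50244 = 79.0939 kN.
I_c = (π/8 − 8/(9π))·r⁴ = 0.109757 × 0.978⁴ = 0.100412 m⁴.
Centre of pressure: y_p = y_c + I_c/(y_c·A) = 6.31508 + 0.100412/(6.31508 × 1.50244) = 6.31508 + 0.010583 = 6.32566 m along the plane.
The resultant acts 0.415076 + 0.010583 = 0.425659 m (along the plate) below the hinge at the top edge, so the moment about the hinge is M = F × 0.425659 = 79.0939 × 0.425659 = 33.667 kN·m.
A normal force at the bottom, 0.978 m from the hinge, must supply this moment: P = 33.667/0.978 = 34.4243 kN.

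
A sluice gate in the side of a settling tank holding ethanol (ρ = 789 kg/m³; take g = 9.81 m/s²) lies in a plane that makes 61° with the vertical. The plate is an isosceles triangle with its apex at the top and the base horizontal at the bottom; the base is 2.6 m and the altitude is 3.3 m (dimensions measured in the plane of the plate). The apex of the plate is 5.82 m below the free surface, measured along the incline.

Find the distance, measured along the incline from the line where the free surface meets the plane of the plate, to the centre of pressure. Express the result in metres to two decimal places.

y_p = 8.10 m

γ = ρg = 789 × 9.81 / 1000 = 7.74009 kN/m³.
The plate makes 61° with the vertical, i.e. θ = 90° − 61° = 29° to the horizontal. Measuring y along the incline from the free-surface line, vertical depth h = y·sinθ with sinθ = 0.484810.
With the apex up, the centroid sits 2h/3 = 2 × 3.3/3 = 2.2 m below the apex, so y_c = 5.82 + 2.2 = 8.02 m and h_c = 8.02 × 0.484810 = 3.88818 m.
A = ½ × 2.6 × 3.3 = 4.29 m².
Resultant F = γ·h_c·A = 7.74009 × 3.88818 × 4.29 = 129.107 kN.
I_c = b·h³/36 = 2.6 × 3.3³/36 = 2.59545 m⁴.
Centre of pressure: y_p = y_c + I_c/(y_c·A) = 8.02 + 2.59545/(8.02 × 4.29) = 8.02 + 0.0754364 = 8.09544 m along the plane.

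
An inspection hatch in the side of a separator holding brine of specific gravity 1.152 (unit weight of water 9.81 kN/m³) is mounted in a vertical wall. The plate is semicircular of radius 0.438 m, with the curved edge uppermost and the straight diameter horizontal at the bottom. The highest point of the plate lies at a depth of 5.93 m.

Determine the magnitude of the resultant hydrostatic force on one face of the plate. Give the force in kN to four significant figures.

F ≈ 21.05 kN

γ = 1.152 × 9.81 = 11.30112 kN/m³.
The centroid lies 4r/(3π) = 0.185893 m above the diameter, so r − 4r/(3π) = 0.438 − 0.185893 = 0.252107 m below the topmost point, so the centroid depth is h_c = 5.93 + 0.252107 = 6.18211 m.
A = πr²/2 = π × 0.438²/2 = 0.301348 m².
Resultant F = γ·h_c·A = 11.30112 × 6.18211 × 0.301348 = 21.0536 kN.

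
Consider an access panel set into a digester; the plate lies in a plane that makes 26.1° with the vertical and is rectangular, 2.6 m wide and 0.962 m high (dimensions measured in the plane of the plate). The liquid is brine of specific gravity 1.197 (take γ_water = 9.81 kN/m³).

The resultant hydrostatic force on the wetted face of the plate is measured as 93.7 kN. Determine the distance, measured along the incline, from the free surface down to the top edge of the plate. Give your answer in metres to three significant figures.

γ = 1.197 × 9.81 = 11.74257 kN/m³.
A = 2.6 × 0.962 = 2.5012 m².
From F = γ·h_c·A, the centroid depth is h_c = 93.7/(11.74257 × 2.5012) = 3.19027 m.
The plate makes 26.1° with the vertical, i.e. θ = 90° − 26.1° = 63.9° to the horizontal. Measuring y along the incline from the free-surface line, vertical depth h = y·sinθ with sinθ = 0.898028.
Along the incline, y_c = h_c/sinθ = 3.19027/0.898028 = 3.55253 m.
The centroid lies 0.962/2 = 0.481 m below the top edge, so the top edge sits at y_top = 3.55253 − 0.481 = 3.07153 m along the incline.

y_top ≈ 3.07 m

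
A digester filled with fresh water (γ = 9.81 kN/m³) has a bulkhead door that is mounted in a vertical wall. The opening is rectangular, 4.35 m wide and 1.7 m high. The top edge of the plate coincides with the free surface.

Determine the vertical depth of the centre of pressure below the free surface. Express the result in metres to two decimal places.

γ = 9.81 kN/m³.
The centroid lies 1.7/2 = 0.85 m below the top edge, so the centroid depth is h_c = 0.85 m.
A = 4.35 × 1.7 = 7.395 m².
Resultant F = γ·h_c·A = 9.81 × 0.85 × 7.395 = 61.6632 kN.
I_c = b·h³/12 = 4.35 × 1.7³/12 = 1.78096 m⁴.
Centre of pressure: y_p = y_c + I_c/(y_c·A) = 0.85 + 1.78096/(0.85 × 7.395) = 0.85 + 0.283333 = 1.13333 m along the plane.

h_p = 1.13 m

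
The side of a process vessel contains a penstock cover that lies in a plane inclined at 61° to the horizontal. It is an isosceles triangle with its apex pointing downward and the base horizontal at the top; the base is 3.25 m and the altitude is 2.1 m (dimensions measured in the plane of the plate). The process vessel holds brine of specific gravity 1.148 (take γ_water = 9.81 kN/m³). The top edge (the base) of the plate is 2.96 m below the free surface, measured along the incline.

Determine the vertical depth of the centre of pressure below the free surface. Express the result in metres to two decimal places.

γ = 1.148 × 9.81 = 11.26188 kN/m³.
Let θ = 61° be the plate's angle to the horizontal; measure y along the incline from where the plane meets the free surface. Vertical depth h = y·sinθ with sinθ = 0.874620.
With the apex down, the centroid sits h/3 = 2.1/3 = 0.7 m below the base (the top edge), so y_c = 2.96 + 0.7 = 3.66 m and h_c = 3.66 × 0.874620 = 3.20111 m.
A = ½ × 3.25 × 2.1 = 3.4125 m².
Resultant F = γ·h_c·A = 11.26188 × 3.20111 × 3.4125 = 123.022 kN.
I_c = b·h³/36 = 3.25 × 2.1³/36 = 0.836063 m⁴.
Centre of pressure: y_p = y_c + I_c/(y_c·A) = 3.66 + 0.836063/(3.66 × 3.4125) = 3.66 + 0.0669399 = 3.72694 m along the plane.
Vertically, h_p = y_p·sinθ = 3.72694 × 0.874620 = 3.25966 m.

h_p = 3.26 m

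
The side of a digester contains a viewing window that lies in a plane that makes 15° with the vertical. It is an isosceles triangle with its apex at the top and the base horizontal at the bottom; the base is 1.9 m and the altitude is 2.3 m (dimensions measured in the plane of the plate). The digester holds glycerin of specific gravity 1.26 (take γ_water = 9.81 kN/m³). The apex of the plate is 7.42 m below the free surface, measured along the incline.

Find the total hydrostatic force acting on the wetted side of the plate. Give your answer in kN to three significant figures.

γ = 1.26 × 9.81 = 12.3606 kN/m³.
The plate makes 15° with the vertical, i.e. θ = 90° − 15° = 75° to the horizontal. Measuring y along the incline from the free-surface line, vertical depth h = y·sinθ with sinθ = 0.965926.
With the apex up, the centroid sits 2h/3 = 2 × 2.3/3 = 1.53333 m below the apex, so y_c = 7.42 + 1.53333 = 8.95333 m and h_c = 8.95333 × 0.965926 = 8.64825 m.
A = ½ × 1.9 × 2.3 = 2.185 m².
Resultant F = γ·h_c·A = 12.3606 × 8.64825 × 2.185 = 233.571 kN.

F ≈ 234 kN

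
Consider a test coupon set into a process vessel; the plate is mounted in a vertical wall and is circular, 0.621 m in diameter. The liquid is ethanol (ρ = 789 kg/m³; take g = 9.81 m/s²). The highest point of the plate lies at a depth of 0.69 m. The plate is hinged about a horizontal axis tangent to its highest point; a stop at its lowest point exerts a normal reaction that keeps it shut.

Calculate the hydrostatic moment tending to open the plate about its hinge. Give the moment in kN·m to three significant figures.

M ≈ 0.785 kN·m

γ = ρg = 789 × 9.81 / 1000 = 7.74009 kN/m³.
The centroid is at the centre, 0.3105 m below the top of the plate, so the centroid depth is h_c = 0.69 + 0.3105 = 1.0005 m.
A = π(0.3105)² = 0.302882 m².
Resultant F = γ·h_c·A = 7.74009 × 1.0005 × 0.302882 = 2.34551 kN.
I_c = πr⁴/4 = π × 0.3105⁴/4 = 0.00730023 m⁴.
Centre of pressure: y_p = y_c + I_c/(y_c·A) = 1.0005 + 0.00730023/(1.0005 × 0.302882) = 1.0005 + 0.0240905 = 1.02459 m along the plane.
The resultant acts 0.3105 + 0.0240905 = 0.334591 m (along the plate) below the hinge at the top edge, so the moment about the hinge is M = F × 0.334591 = 2.34551 × 0.334591 = 0.784787 kN·m.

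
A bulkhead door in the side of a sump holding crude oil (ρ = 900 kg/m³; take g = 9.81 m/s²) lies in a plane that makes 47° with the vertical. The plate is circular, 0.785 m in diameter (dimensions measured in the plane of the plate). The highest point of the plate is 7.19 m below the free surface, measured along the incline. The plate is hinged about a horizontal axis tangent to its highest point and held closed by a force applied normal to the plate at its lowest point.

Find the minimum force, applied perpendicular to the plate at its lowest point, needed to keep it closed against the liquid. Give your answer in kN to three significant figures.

P ≈ 11.2 kN

γ = ρg = 900 × 9.81 / 1000 = 8.829 kN/m³.
The plate makes 47° with the vertical, i.e. θ = 90° − 47° = 43° to the horizontal. Measuring y along the incline from the free-surface line, vertical depth h = y·sinθ with sinθ = 0.681998.
The centroid is at the centre, 0.3925 m below the top of the plate, so y_c = 7.19 + 0.3925 = 7.5825 m and h_c = 7.5825 × 0.681998 = 5.17125 m.
A = π(0.3925)² = 0.483982 m².
Resultant F = γ·h_c·A = 8.829 × 5.17125 × 0.483982 = 22.0971 kN.
I_c = πr⁴/4 = π × 0.3925⁴/4 = 0.0186401 m⁴.
Centre of pressure: y_p = y_c + I_c/(y_c·A) = 7.5825 + 0.0186401/(7.5825 × 0.483982) = 7.5825 + 0.00507933 = 7.58758 m along the plane.
The resultant acts 0.3925 + 0.00507933 = 0.397579 m (along the plate) below the hinge at the top edge, so the moment about the hinge is M = F × 0.397579 = 22.0971 × 0.397579 = 8.78534 kN·m.
A normal force at the bottom, 0.785 m from the hinge, must supply this moment: P = 8.78534/0.785 = 11.1915 kN.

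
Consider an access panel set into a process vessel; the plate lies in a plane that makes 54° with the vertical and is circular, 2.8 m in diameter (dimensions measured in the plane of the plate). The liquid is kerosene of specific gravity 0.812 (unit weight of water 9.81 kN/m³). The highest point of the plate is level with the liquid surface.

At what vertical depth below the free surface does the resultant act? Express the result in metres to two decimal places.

h_p = 1.03 m

γ = 0.812 × 9.81 = 7.96572 kN/m³.
The plate makes 54° with the vertical, i.e. θ = 90° − 54° = 36° to the horizontal. Measuring y along the incline from the free-surface line, vertical depth h = y·sinθ with sinθ = 0.587785.
The centroid is at the centre, 1.4 m below the top of the plate, so y_c = 1.4 m and h_c = 1.4 × 0.587785 = 0.822899 m.
A = π(1.4)² = 6.15752 m².
Resultant F = γ·h_c·A = 7.96572 × 0.822899 × 6.15752 = 40.3624 kN.
I_c = πr⁴/4 = π × 1.4⁴/4 = 3.01719 m⁴.
Centre of pressure: y_p = y_c + I_c/(y_c·A) = 1.4 + 3.01719/(1.4 × 6.15752) = 1.4 + 0.350001 = 1.75 m along the plane.
Vertically, h_p = y_p·sinθ = 1.75 × 0.587785 = 1.02862 m.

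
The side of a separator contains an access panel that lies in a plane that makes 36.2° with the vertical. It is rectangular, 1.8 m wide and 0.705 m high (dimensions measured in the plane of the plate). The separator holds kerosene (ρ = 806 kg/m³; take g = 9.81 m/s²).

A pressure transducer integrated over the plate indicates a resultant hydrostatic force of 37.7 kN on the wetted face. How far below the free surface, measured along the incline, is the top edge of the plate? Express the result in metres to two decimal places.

y_top ≈ 4.30 m

γ = ρg = 806 × 9.81 / 1000 = 7.90686 kN/m³.
A = 1.8 × 0.705 = 1.269 m².
From F = γ·h_c·A, the centroid depth is h_c = 37.7/(7.90686 × 1.269) = 3.7573 m.
The plate makes 36.2° with the vertical, i.e. θ = 90° − 36.2° = 53.8° to the horizontal. Measuring y along the incline from the free-surface line, vertical depth h = y·sinθ with sinθ = 0.806960.
Along the incline, y_c = h_c/sinθ = 3.7573/0.806960 = 4.65612 m.
The centroid lies 0.705/2 = 0.3525 m below the top edge, so the top edge sits at y_top = 4.65612 − 0.3525 = 4.30362 m along the incline.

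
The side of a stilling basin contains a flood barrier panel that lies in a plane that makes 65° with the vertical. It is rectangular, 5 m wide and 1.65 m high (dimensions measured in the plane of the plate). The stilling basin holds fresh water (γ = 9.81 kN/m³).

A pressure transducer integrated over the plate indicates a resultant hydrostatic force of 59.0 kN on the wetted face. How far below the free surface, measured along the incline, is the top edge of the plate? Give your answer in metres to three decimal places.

γ = 9.81 kN/m³.
A = 5 × 1.65 = 8.25 m².
From F = γ·h_c·A, the centroid depth is h_c = 59.0/(9.81 × 8.25) = 0.729003 m.
The plate makes 65° with the vertical, i.e. θ = 90° − 65° = 25° to the horizontal. Measuring y along the incline from the free-surface line, vertical depth h = y·sinθ with sinθ = 0.422618.
Along the incline, y_c = h_c/sinθ = 0.729003/0.422618 = 1.72497 m.
The centroid lies 1.65/2 = 0.825 m below the top edge, so the top edge sits at y_top = 1.72497 − 0.825 = 0.89997 m along the incline.

y_top ≈ 0.900 m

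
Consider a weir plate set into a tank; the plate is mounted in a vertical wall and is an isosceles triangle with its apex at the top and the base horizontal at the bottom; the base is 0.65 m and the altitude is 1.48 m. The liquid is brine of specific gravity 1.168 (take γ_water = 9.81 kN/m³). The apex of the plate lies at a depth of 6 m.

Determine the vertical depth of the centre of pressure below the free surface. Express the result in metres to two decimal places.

γ = 1.168 × 9.81 = 11.45808 kN/m³.
With the apex up, the centroid sits 2h/3 = 2 × 1.48/3 = 0.986667 m below the apex, so the centroid depth is h_c = 6 + 0.986667 = 6.98667 m.
A = ½ × 0.65 × 1.48 = 0.481 m².
Resultant F = γ·h_c·A = 11.45808 × 6.98667 × 0.481 = 38.5059 kN.
I_c = b·h³/36 = 0.65 × 1.48³/36 = 0.0585324 m⁴.
Centre of pressure: y_p = y_c + I_c/(y_c·A) = 6.98667 + 0.0585324/(6.98667 × 0.481) = 6.98667 + 0.0174173 = 7.00409 m along the plane.

h_p = 7.00 m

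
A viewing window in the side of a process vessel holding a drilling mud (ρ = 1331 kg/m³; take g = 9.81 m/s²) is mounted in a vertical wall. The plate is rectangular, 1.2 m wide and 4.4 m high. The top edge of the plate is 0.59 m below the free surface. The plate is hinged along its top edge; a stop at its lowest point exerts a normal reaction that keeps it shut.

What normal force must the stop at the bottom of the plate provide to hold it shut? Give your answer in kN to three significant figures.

γ = ρg = 1331 × 9.81 / 1000 = 13.05711 kN/m³.
The centroid lies 4.4/2 = 2.2 m below the top edge, so the centroid depth is h_c = 0.59 + 2.2 = 2.79 m.
A = 1.2 × 4.4 = 5.28 m².
Resultant F = γ·h_c·A = 13.05711 × 2.79 × 5.28 = 192.347 kN.
I_c = b·h³/12 = 1.2 × 4.4³/12 = 8.5184 m⁴.
Centre of pressure: y_p = y_c + I_c/(y_c·A) = 2.79 + 8.5184/(2.79 × 5.28) = 2.79 + 0.578256 = 3.36826 m along the plane.
The resultant acts 2.2 + 0.578256 = 2.77826 m (along the plate) below the hinge at the top edge, so the moment about the hinge is M = F × 2.77826 = 192.347 × 2.77826 = 534.39 kN·m.
A normal force at the bottom, 4.4 m from the hinge, must supply this moment: P = 534.39/4.4 = 121.452 kN.

P ≈ 121 kN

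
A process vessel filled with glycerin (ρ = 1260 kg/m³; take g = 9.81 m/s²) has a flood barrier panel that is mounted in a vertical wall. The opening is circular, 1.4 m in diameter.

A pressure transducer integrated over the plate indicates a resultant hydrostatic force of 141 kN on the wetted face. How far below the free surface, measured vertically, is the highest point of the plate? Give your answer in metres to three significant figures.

γ = ρg = 1260 × 9.81 / 1000 = 12.3606 kN/m³.
A = π(0.7)² = 1.53938 m².
From F = γ·h_c·A, the centroid depth is h_c = 141/(12.3606 × 1.53938) = 7.41026 m.
The centroid is at the centre, 0.7 m below the top of the plate, so the highest point sits at h_top = 7.41026 − 0.7 = 6.71026 m below the surface.

d_top ≈ 6.71 m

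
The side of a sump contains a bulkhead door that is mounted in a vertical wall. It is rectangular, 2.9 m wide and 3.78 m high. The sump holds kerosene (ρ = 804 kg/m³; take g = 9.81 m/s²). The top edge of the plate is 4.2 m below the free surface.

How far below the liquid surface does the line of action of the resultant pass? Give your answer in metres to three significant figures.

h_p = 6.29 m

γ = ρg = 804 × 9.81 / 1000 = 7.88724 kN/m³.
The centroid lies 3.78/2 = 1.89 m below the top edge, so the centroid depth is h_c = 4.2 + 1.89 = 6.09 m.
A = 2.9 × 3.78 = 10.962 m².
Resultant F = γ·h_c·A = 7.88724 × 6.09 × 10.962 = 526.541 kN.
I_c = b·h³/12 = 2.9 × 3.78³/12 = 13.0525 m⁴.
Centre of pressure: y_p = y_c + I_c/(y_c·A) = 6.09 + 13.0525/(6.09 × 10.962) = 6.09 + 0.195518 = 6.28552 m along the plane.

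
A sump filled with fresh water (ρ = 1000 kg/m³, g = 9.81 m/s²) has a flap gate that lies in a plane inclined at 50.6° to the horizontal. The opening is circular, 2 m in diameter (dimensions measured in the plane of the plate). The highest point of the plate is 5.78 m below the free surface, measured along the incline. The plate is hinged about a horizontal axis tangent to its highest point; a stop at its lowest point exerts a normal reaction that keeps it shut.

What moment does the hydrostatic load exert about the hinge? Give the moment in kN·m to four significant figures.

γ = ρg = 1000 × 9.81 = 9810 N/m³ = 9.81 kN/m³.
Let θ = 50.6° be the plate's angle to the horizontal; measure y along the incline from where the plane meets the free surface. Vertical depth h = y·sinθ with sinθ = 0.772734.
The centroid is at the centre, 1 m below the top of the plate, so y_c = 5.78 + 1 = 6.78 m and h_c = 6.78 × 0.772734 = 5.23914 m.
A = π(1)² = 3.14159 m².
Resultant F = γ·h_c·A = 9.81 × 5.23914 × 3.14159 = 161.465 kN.
I_c = πr⁴/4 = π × 1⁴/4 = 0.785398 m⁴.
Centre of pressure: y_p = y_c + I_c/(y_c·A) = 6.78 + 0.785398/(6.78 × 3.14159) = 6.78 + 0.0368732 = 6.81687 m along the plane.
The resultant acts 1 + 0.0368732 = 1.03687 m (along the plate) below the hinge at the top edge, so the moment about the hinge is M = F × 1.03687 = 161.465 × 1.03687 = 167.418 kN·m.

M ≈ 167.4 kN·m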